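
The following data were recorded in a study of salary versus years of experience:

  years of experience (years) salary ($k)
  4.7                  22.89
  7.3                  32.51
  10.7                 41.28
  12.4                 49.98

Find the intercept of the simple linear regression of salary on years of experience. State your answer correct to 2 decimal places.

n = 4, Σx = 35.1, Σy = 146.66, Σxy = 1406.354, Σx² = 343.63
Sxx = Σx² − (Σx)²/n = 343.63 − 308.0025 = 35.6275
Sxy = Σxy − (Σx)(Σy)/n = 1406.354 − 1286.9415 = 119.4125
b = Sxy/Sxx = 119.4125/35.6275 = 3.351695
a = ȳ − b·x̄ = 36.665 − 3.351695·8.775 = 7.253880

7.25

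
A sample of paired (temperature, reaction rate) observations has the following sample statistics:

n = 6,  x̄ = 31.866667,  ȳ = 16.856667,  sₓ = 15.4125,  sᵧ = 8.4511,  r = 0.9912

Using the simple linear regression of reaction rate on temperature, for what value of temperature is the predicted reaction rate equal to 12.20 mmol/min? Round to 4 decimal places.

b = r · sᵧ/sₓ = 0.9912 · 8.4511/15.4125 = 0.543502
a = ȳ − b·x̄ = 16.856667 − 0.543502·31.866667 = -0.462942
Set a + b·x = 12.20: x = (12.20 − (-0.462942)) / 0.543502 = 23.298780

23.2988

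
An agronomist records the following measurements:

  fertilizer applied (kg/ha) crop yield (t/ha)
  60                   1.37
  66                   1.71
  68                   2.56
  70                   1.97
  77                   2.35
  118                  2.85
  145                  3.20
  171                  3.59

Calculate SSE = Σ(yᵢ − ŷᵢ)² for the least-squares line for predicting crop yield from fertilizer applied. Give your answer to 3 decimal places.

0.683

n = 8, Σx = 775, Σy = 19.6, Σxy = 2102.18, Σx² = 87599, Σy² = 52.0086
Sxx = Σx² − (Σx)²/n = 87599 − 75078.125 = 12520.875
Sxy = Σxy − (Σx)(Σy)/n = 2102.18 − 1898.75 = 203.43
Syy = Σy² − (Σy)²/n = 52.0086 − 48.02 = 3.9886
b = Sxy/Sxx = 203.43/12520.875 = 0.016247
SSE = Syy − b·Sxy = 3.9886 − 0.016247·203.43 = 0.683418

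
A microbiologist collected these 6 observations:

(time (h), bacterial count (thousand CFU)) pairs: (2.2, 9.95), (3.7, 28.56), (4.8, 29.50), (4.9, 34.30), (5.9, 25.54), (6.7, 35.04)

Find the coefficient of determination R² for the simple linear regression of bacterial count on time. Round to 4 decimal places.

0.6104

n = 6, Σx = 28.2, Σy = 162.89, Σxy = 822.686, Σx² = 145.28, Σy² = 4841.5093
Sxx = Σx² − (Σx)²/n = 145.28 − 132.54 = 12.74
Sxy = Σxy − (Σx)(Σy)/n = 822.686 − 765.583 = 57.103
Syy = Σy² − (Σy)²/n = 4841.5093 − 4422.192017 = 419.317283
R² = Sxy²/(Sxx·Syy) = (57.103)²/(12.74·419.317283) = 0.610388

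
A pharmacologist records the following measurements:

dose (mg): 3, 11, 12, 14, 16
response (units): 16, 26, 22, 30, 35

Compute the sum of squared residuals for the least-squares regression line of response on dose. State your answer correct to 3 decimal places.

n = 5, Σx = 56, Σy = 129, Σxy = 1578, Σx² = 726, Σy² = 3541
Sxx = Σx² − (Σx)²/n = 726 − 627.2 = 98.8
Sxy = Σxy − (Σx)(Σy)/n = 1578 − 1444.8 = 133.2
Syy = Σy² − (Σy)²/n = 3541 − 3328.2 = 212.8
b = Sxy/Sxx = 133.2/98.8 = 1.348178
SSE = Syy − b·Sxy = 212.8 − 1.348178·133.2 = 33.222672

33.223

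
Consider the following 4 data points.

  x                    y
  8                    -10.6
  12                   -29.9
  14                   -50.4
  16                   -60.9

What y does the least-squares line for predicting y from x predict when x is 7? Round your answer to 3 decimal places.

n = 4, Σx = 50, Σy = -151.8, Σxy = -2123.6, Σx² = 660
Sxx = Σx² − (Σx)²/n = 660 − 625 = 35
Sxy = Σxy − (Σx)(Σy)/n = -2123.6 − (-1897.5) = -226.1
b = Sxy/Sxx = -226.1/35 = -6.46
a = ȳ − b·x̄ = -37.95 − (-6.46)·12.5 = 42.8
ŷ(7) = a + b·7 = 42.8 + (-6.46)·7 = -2.42

-2.420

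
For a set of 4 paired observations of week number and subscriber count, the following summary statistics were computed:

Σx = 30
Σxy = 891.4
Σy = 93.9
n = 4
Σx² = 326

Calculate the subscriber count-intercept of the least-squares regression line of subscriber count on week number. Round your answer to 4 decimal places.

9.5777

Sxx = Σx² − (Σx)²/n = 326 − 225 = 101
Sxy = Σxy − (Σx)(Σy)/n = 891.4 − 704.25 = 187.15
b = Sxy/Sxx = 187.15/101 = 1.852970
a = ȳ − b·x̄ = 23.475 − 1.852970·7.5 = 9.577723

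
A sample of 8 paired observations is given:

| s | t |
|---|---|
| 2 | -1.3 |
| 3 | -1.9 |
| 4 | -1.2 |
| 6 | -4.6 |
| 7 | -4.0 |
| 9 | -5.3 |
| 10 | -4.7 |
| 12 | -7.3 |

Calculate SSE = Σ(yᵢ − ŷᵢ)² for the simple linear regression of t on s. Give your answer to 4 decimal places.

3.8597

n = 8, Σx = 53, Σy = -30.3, Σxy = -251, Σx² = 439, Σy² = 147.37
Sxx = Σx² − (Σx)²/n = 439 − 351.125 = 87.875
Sxy = Σxy − (Σx)(Σy)/n = -251 − (-200.7375) = -50.2625
Syy = Σy² − (Σy)²/n = 147.37 − 114.76125 = 32.60875
b = Sxy/Sxx = -50.2625/87.875 = -0.571977
SSE = Syy − b·Sxy = 32.60875 − (-0.571977)·(-50.2625) = 3.859744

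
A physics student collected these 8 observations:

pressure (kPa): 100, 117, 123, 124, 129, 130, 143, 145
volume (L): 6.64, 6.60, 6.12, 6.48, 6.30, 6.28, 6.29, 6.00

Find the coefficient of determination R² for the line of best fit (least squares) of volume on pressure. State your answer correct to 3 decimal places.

n = 8, Σx = 1011, Σy = 50.71, Σxy = 6391.05, Σx² = 129209, Σy² = 321.7869
Sxx = Σx² − (Σx)²/n = 129209 − 127765.125 = 1443.875
Sxy = Σxy − (Σx)(Σy)/n = 6391.05 − 6408.47625 = -17.42625
Syy = Σy² − (Σy)²/n = 321.7869 − 321.438013 = 0.348888
R² = Sxy²/(Sxx·Syy) = (-17.42625)²/(1443.875·0.348888) = 0.602827

0.603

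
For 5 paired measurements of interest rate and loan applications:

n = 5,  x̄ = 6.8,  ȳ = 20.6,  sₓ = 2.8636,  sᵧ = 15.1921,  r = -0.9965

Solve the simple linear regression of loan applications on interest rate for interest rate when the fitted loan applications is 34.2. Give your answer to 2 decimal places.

4.23

b = r · sᵧ/sₓ = -0.9965 · 15.1921/2.8636 = -5.286677
a = ȳ − b·x̄ = 20.6 − (-5.286677)·6.8 = 56.549402
Set a + b·x = 34.2: x = (34.2 − 56.549402) / (-5.286677) = 4.227495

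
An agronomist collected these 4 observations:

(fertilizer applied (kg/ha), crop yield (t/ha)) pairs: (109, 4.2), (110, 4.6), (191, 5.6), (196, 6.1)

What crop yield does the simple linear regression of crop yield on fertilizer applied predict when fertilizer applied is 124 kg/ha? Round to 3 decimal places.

n = 4, Σx = 606, Σy = 20.5, Σxy = 3229, Σx² = 98878
Sxx = Σx² − (Σx)²/n = 98878 − 91809 = 7069
Sxy = Σxy − (Σx)(Σy)/n = 3229 − 3105.75 = 123.25
b = Sxy/Sxx = 123.25/7069 = 0.017435
a = ȳ − b·x̄ = 5.125 − 0.017435·151.5 = 2.483555
ŷ(124) = a + b·124 = 2.483555 + 0.017435·124 = 4.645530

4.646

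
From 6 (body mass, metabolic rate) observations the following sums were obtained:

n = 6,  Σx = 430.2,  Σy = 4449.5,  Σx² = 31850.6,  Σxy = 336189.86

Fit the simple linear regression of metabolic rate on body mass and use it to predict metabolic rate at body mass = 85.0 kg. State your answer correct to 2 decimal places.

968.63

Sxx = Σx² − (Σx)²/n = 31850.6 − 30845.34 = 1005.26
Sxy = Σxy − (Σx)(Σy)/n = 336189.86 − 319029.15 = 17160.71
b = Sxy/Sxx = 17160.71/1005.26 = 17.070917
a = ȳ − b·x̄ = 741.583333 − 17.070917·71.7 = -482.401414
ŷ(85.0) = a + b·85.0 = -482.401414 + 17.070917·85 = 968.626529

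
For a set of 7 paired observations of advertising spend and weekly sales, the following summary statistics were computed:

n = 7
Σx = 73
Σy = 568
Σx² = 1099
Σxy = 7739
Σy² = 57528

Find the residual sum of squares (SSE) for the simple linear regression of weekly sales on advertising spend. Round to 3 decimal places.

1678.241

Sxx = Σx² − (Σx)²/n = 1099 − 761.285714 = 337.714286
Sxy = Σxy − (Σx)(Σy)/n = 7739 − 5923.428571 = 1815.571429
Syy = Σy² − (Σy)²/n = 57528 − 46089.142857 = 11438.857143
b = Sxy/Sxx = 1815.571429/337.714286 = 5.376058
SSE = Syy − b·Sxy = 11438.857143 − 5.376058·1815.571429 = 1678.240694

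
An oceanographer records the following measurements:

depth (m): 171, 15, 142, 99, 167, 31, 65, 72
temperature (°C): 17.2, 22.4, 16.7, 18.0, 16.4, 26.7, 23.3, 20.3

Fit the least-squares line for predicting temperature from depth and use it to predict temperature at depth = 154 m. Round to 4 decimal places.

n = 8, Σx = 762, Σy = 161, Σxy = 13973.2, Σx² = 97690
Sxx = Σx² − (Σx)²/n = 97690 − 72580.5 = 25109.5
Sxy = Σxy − (Σx)(Σy)/n = 13973.2 − 15335.25 = -1362.05
b = Sxy/Sxx = -1362.05/25109.5 = -0.054244
a = ȳ − b·x̄ = 20.125 − (-0.054244)·95.25 = 25.291780
ŷ(154) = a + b·154 = 25.291780 + (-0.054244)·154 = 16.938141

16.9381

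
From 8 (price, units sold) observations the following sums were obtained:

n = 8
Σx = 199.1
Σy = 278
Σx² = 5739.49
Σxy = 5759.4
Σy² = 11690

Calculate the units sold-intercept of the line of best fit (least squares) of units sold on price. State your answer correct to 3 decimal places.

71.534

Sxx = Σx² − (Σx)²/n = 5739.49 − 4955.10125 = 784.38875
Sxy = Σxy − (Σx)(Σy)/n = 5759.4 − 6918.725 = -1159.325
b = Sxy/Sxx = -1159.325/784.38875 = -1.477998
a = ȳ − b·x̄ = 34.75 − (-1.477998)·24.8875 = 71.533675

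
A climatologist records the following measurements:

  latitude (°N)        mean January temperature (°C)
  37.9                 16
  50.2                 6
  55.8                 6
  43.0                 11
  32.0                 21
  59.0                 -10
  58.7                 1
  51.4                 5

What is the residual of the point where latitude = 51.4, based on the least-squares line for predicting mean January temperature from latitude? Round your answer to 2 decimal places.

n = 8, Σx = 388, Σy = 56, Σxy = 2113.1, Σx² = 19511.74
Sxx = Σx² − (Σx)²/n = 19511.74 − 18818 = 693.74
Sxy = Σxy − (Σx)(Σy)/n = 2113.1 − 2716 = -602.9
b = Sxy/Sxx = -602.9/693.74 = -0.869058
a = ȳ − b·x̄ = 7 − (-0.869058)·48.5 = 49.149292
ŷ(51.4) = 49.149292 + (-0.869058)·51.4 = 4.479733
residual = y − ŷ = 5 − 4.479733 = 0.520267

0.52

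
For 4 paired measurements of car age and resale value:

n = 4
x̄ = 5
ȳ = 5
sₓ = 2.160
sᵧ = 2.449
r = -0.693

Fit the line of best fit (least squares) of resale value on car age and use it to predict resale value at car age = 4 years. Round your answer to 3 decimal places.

b = r · sᵧ/sₓ = -0.693 · 2.449/2.16 = -0.785721
a = ȳ − b·x̄ = 5 − (-0.785721)·5 = 8.928604
ŷ(4) = a + b·4 = 8.928604 + (-0.785721)·4 = 5.785721

5.786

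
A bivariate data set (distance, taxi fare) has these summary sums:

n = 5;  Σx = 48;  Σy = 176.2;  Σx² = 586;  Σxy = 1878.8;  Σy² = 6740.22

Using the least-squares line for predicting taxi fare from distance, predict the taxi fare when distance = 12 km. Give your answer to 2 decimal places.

Sxx = Σx² − (Σx)²/n = 586 − 460.8 = 125.2
Sxy = Σxy − (Σx)(Σy)/n = 1878.8 − 1691.52 = 187.28
b = Sxy/Sxx = 187.28/125.2 = 1.495847
a = ȳ − b·x̄ = 35.24 − 1.495847·9.6 = 20.879872
ŷ(12) = a + b·12 = 20.879872 + 1.495847·12 = 38.830032

38.83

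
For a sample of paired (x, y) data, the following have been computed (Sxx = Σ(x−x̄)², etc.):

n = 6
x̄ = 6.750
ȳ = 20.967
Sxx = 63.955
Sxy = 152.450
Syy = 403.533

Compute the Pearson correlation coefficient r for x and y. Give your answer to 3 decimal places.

r = Sxy/√(Sxx·Syy) = 152.45/√(25807.953015) = 152.45/160.648539 = 0.948966

0.949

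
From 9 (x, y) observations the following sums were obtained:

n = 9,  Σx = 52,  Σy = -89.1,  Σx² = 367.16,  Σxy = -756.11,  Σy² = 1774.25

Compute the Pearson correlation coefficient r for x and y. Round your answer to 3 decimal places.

Sxx = Σx² − (Σx)²/n = 367.16 − 300.444444 = 66.715556
Sxy = Σxy − (Σx)(Σy)/n = -756.11 − (-514.8) = -241.31
Syy = Σy² − (Σy)²/n = 1774.25 − 882.09 = 892.16
r = Sxy/√(Sxx·Syy) = -241.31/√(59520.950044) = -241.31/243.969158 = -0.989100

-0.989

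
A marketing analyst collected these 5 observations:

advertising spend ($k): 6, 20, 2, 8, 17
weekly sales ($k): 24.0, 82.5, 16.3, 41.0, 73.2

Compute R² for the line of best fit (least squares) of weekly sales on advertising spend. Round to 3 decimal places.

0.985

n = 5, Σx = 53, Σy = 237, Σxy = 3399, Σx² = 793, Σy² = 14687.18
Sxx = Σx² − (Σx)²/n = 793 − 561.8 = 231.2
Sxy = Σxy − (Σx)(Σy)/n = 3399 − 2512.2 = 886.8
Syy = Σy² − (Σy)²/n = 14687.18 − 11233.8 = 3453.38
R² = Sxy²/(Sxx·Syy) = (886.8)²/(231.2·3453.38) = 0.984961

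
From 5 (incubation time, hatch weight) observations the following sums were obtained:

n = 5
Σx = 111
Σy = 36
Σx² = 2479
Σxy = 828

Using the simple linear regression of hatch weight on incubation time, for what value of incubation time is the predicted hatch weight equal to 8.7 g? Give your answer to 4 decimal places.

Sxx = Σx² − (Σx)²/n = 2479 − 2464.2 = 14.8
Sxy = Σxy − (Σx)(Σy)/n = 828 − 799.2 = 28.8
b = Sxy/Sxx = 28.8/14.8 = 1.945946
a = ȳ − b·x̄ = 7.2 − 1.945946·22.2 = -36
Set a + b·x = 8.7: x = (8.7 − (-36)) / 1.945946 = 22.970833

22.9708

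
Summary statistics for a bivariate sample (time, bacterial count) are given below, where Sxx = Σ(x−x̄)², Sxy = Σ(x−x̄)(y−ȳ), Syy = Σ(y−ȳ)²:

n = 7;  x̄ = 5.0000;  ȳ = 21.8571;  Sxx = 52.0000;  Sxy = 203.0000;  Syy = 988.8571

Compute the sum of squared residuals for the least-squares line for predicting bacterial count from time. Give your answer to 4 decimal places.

b = Sxy/Sxx = 203/52 = 3.903846
SSE = Syy − b·Sxy = 988.8571 − 3.903846·203 = 196.376331

196.3763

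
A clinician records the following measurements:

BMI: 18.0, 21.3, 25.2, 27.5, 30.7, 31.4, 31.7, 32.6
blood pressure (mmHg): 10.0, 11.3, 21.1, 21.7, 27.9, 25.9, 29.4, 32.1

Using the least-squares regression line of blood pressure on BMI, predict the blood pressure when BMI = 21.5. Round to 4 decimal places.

13.8500

n = 8, Σx = 218.4, Σy = 179.4, Σxy = 5197.39, Σx² = 6165.08
Sxx = Σx² − (Σx)²/n = 6165.08 − 5962.32 = 202.76
Sxy = Σxy − (Σx)(Σy)/n = 5197.39 − 4897.62 = 299.77
b = Sxy/Sxx = 299.77/202.76 = 1.478447
a = ȳ − b·x̄ = 22.425 − 1.478447·27.3 = -17.936615
ŷ(21.5) = a + b·21.5 = -17.936615 + 1.478447·21.5 = 13.850005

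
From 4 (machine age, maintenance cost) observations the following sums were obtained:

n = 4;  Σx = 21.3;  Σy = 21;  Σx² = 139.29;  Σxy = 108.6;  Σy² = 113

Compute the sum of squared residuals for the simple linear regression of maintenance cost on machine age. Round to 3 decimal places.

Sxx = Σx² − (Σx)²/n = 139.29 − 113.4225 = 25.8675
Sxy = Σxy − (Σx)(Σy)/n = 108.6 − 111.825 = -3.225
Syy = Σy² − (Σy)²/n = 113 − 110.25 = 2.75
b = Sxy/Sxx = -3.225/25.8675 = -0.124674
SSE = Syy − b·Sxy = 2.75 − (-0.124674)·(-3.225) = 2.347927

2.348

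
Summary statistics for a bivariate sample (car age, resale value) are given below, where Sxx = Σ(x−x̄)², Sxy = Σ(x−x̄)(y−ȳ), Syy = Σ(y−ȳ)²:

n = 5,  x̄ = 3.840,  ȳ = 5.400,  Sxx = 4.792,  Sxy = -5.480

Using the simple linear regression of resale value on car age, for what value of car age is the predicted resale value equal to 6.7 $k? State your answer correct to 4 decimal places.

b = Sxy/Sxx = -5.48/4.792 = -1.143573
a = ȳ − b·x̄ = 5.4 − (-1.143573)·3.84 = 9.791319
Set a + b·x = 6.7: x = (6.7 − 9.791319) / (-1.143573) = 2.703212

2.7032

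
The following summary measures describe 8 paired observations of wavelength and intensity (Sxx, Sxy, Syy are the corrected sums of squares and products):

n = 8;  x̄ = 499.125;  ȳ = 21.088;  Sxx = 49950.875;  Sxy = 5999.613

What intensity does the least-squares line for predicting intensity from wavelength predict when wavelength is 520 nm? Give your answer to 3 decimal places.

23.595

b = Sxy/Sxx = 5999.613/49950.875 = 0.120110
a = ȳ − b·x̄ = 21.088 − 0.120110·499.125 = -38.862038
ŷ(520) = a + b·520 = -38.862038 + 0.120110·520 = 23.595302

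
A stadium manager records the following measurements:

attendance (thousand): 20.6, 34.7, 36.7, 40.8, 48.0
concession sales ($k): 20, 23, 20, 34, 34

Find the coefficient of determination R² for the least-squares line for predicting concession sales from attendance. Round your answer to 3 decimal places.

0.604

n = 5, Σx = 180.8, Σy = 131, Σxy = 4963.3, Σx² = 6943.98, Σy² = 3641
Sxx = Σx² − (Σx)²/n = 6943.98 − 6537.728 = 406.252
Sxy = Σxy − (Σx)(Σy)/n = 4963.3 − 4736.96 = 226.34
Syy = Σy² − (Σy)²/n = 3641 − 3432.2 = 208.8
R² = Sxy²/(Sxx·Syy) = (226.34)²/(406.252·208.8) = 0.603944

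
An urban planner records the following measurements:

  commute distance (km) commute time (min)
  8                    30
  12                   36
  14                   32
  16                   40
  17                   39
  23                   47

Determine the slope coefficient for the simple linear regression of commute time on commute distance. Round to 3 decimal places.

1.125

n = 6, Σx = 90, Σy = 224, Σxy = 3504, Σx² = 1478
Sxx = Σx² − (Σx)²/n = 1478 − 1350 = 128
Sxy = Σxy − (Σx)(Σy)/n = 3504 − 3360 = 144
b = Sxy/Sxx = 144/128 = 1.125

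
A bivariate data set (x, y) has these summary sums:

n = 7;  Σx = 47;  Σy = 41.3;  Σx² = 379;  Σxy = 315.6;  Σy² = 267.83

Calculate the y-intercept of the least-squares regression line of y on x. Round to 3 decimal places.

1.846

Sxx = Σx² − (Σx)²/n = 379 − 315.571429 = 63.428571
Sxy = Σxy − (Σx)(Σy)/n = 315.6 − 277.3 = 38.3
b = Sxy/Sxx = 38.3/63.428571 = 0.603829
a = ȳ − b·x̄ = 5.9 − 0.603829·6.714286 = 1.845721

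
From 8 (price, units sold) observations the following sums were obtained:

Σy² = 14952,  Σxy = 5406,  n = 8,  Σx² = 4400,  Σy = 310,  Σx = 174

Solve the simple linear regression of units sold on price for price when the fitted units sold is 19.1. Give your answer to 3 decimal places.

Sxx = Σx² − (Σx)²/n = 4400 − 3784.5 = 615.5
Sxy = Σxy − (Σx)(Σy)/n = 5406 − 6742.5 = -1336.5
b = Sxy/Sxx = -1336.5/615.5 = -2.171405
a = ȳ − b·x̄ = 38.75 − (-2.171405)·21.75 = 85.978067
Set a + b·x = 19.1: x = (19.1 − 85.978067) / (-2.171405) = 30.799439

30.799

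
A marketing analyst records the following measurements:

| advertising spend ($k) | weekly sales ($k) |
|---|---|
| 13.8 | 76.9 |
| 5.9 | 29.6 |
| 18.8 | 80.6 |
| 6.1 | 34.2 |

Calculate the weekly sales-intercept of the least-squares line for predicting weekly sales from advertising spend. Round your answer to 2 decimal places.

n = 4, Σx = 44.6, Σy = 221.3, Σxy = 2959.76, Σx² = 615.9
Sxx = Σx² − (Σx)²/n = 615.9 − 497.29 = 118.61
Sxy = Σxy − (Σx)(Σy)/n = 2959.76 − 2467.495 = 492.265
b = Sxy/Sxx = 492.265/118.61 = 4.150282
a = ȳ − b·x̄ = 55.325 − 4.150282·11.15 = 9.049351

9.05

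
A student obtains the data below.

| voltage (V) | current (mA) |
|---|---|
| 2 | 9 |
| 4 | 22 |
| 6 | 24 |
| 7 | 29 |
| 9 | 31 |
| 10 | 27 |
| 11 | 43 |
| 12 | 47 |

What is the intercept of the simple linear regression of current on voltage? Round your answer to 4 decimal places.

5.0262

n = 8, Σx = 61, Σy = 232, Σxy = 2039, Σx² = 551
Sxx = Σx² − (Σx)²/n = 551 − 465.125 = 85.875
Sxy = Σxy − (Σx)(Σy)/n = 2039 − 1769 = 270
b = Sxy/Sxx = 270/85.875 = 3.144105
a = ȳ − b·x̄ = 29 − 3.144105·7.625 = 5.026201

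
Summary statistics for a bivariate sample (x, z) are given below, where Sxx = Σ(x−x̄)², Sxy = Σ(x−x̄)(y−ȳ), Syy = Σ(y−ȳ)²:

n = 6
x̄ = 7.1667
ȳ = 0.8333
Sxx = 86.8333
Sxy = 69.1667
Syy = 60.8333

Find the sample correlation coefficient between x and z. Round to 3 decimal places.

0.952

r = Sxy/√(Sxx·Syy) = 69.1667/√(5282.356189) = 69.1667/72.679820 = 0.951663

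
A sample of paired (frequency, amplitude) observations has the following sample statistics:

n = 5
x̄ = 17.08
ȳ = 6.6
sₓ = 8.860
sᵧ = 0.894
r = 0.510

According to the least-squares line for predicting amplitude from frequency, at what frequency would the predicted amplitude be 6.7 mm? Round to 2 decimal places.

19.02

b = r · sᵧ/sₓ = 0.51 · 0.894/8.86 = 0.051460
a = ȳ − b·x̄ = 6.6 − 0.051460·17.08 = 5.721055
Set a + b·x = 6.7: x = (6.7 − 5.721055) / 0.051460 = 19.023238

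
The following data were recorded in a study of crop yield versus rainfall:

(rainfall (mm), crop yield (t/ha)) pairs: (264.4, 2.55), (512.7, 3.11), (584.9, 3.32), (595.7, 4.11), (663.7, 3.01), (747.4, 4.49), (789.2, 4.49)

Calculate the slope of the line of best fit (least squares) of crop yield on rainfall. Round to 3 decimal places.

0.004

n = 7, Σx = 4158, Σy = 25.08, Σxy = 15555.983, Σx² = 2651676.24
Sxx = Σx² − (Σx)²/n = 2651676.24 − 2469852 = 181824.24
Sxy = Σxy − (Σx)(Σy)/n = 15555.983 − 14897.52 = 658.463
b = Sxy/Sxx = 658.463/181824.24 = 0.003621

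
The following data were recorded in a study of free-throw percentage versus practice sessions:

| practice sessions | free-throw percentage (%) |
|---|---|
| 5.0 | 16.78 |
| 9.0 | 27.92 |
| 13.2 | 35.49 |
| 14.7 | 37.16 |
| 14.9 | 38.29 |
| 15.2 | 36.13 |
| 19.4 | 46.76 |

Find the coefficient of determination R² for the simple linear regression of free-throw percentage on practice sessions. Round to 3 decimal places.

0.978

n = 7, Σx = 91.4, Σy = 238.53, Σxy = 3376.741, Σx² = 1325.74, Σy² = 8659.4991
Sxx = Σx² − (Σx)²/n = 1325.74 − 1193.422857 = 132.317143
Sxy = Σxy − (Σx)(Σy)/n = 3376.741 − 3114.520286 = 262.220714
Syy = Σy² − (Σy)²/n = 8659.4991 − 8128.080129 = 531.418971
R² = Sxy²/(Sxx·Syy) = (262.220714)²/(132.317143·531.418971) = 0.977869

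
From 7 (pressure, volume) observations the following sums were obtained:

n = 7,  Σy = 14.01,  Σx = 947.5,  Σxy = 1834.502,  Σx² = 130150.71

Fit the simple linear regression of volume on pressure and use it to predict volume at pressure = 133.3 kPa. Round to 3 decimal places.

Sxx = Σx² − (Σx)²/n = 130150.71 − 128250.892857 = 1899.817143
Sxy = Σxy − (Σx)(Σy)/n = 1834.502 − 1896.353571 = -61.851571
b = Sxy/Sxx = -61.851571/1899.817143 = -0.032557
a = ȳ − b·x̄ = 2.001429 − (-0.032557)·135.357143 = 6.408196
ŷ(133.3) = a + b·133.3 = 6.408196 + (-0.032557)·133.3 = 2.068402

2.068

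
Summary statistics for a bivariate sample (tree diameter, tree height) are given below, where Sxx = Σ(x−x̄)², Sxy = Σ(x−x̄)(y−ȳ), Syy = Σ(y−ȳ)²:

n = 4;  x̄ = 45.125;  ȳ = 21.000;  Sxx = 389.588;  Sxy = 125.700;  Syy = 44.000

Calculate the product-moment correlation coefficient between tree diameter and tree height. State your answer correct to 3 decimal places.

0.960

r = Sxy/√(Sxx·Syy) = 125.7/√(17141.872) = 125.7/130.926972 = 0.960077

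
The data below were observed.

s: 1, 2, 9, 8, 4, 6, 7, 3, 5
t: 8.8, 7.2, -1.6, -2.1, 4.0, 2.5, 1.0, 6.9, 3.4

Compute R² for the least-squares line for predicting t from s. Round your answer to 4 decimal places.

0.9683

n = 9, Σx = 45, Σy = 30.1, Σxy = 67.7, Σx² = 285, Σy² = 218.67
Sxx = Σx² − (Σx)²/n = 285 − 225 = 60
Sxy = Σxy − (Σx)(Σy)/n = 67.7 − 150.5 = -82.8
Syy = Σy² − (Σy)²/n = 218.67 − 100.667778 = 118.002222
R² = Sxy²/(Sxx·Syy) = (-82.8)²/(60·118.002222) = 0.968321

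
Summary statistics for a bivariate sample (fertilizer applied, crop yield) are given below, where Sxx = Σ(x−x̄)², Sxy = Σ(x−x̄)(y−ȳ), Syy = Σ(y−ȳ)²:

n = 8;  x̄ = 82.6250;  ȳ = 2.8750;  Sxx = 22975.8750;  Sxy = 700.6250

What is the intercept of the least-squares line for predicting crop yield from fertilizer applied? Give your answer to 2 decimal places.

0.36

b = Sxy/Sxx = 700.625/22975.875 = 0.030494
a = ȳ − b·x̄ = 2.875 − 0.030494·82.625 = 0.355438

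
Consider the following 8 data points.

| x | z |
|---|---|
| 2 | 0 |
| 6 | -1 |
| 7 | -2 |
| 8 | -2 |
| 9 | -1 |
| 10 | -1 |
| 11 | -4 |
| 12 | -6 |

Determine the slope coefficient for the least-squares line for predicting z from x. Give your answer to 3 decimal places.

-0.464

n = 8, Σx = 65, Σy = -17, Σxy = -171, Σx² = 599
Sxx = Σx² − (Σx)²/n = 599 − 528.125 = 70.875
Sxy = Σxy − (Σx)(Σy)/n = -171 − (-138.125) = -32.875
b = Sxy/Sxx = -32.875/70.875 = -0.463845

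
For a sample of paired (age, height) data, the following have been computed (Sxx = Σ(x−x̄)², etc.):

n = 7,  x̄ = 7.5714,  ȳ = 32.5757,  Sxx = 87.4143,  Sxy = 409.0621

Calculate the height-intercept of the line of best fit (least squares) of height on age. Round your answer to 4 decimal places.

b = Sxy/Sxx = 409.0621/87.4143 = 4.679579
a = ȳ − b·x̄ = 32.5757 − 4.679579·7.5714 = -2.855262

-2.8553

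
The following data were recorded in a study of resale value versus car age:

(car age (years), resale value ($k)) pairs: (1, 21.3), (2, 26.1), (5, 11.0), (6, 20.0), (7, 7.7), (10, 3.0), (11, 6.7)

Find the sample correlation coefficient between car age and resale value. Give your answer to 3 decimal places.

n = 7, Σx = 42, Σy = 95.8, Σxy = 406.1, Σx² = 336, Σy² = 1769.08
Sxx = Σx² − (Σx)²/n = 336 − 252 = 84
Sxy = Σxy − (Σx)(Σy)/n = 406.1 − 574.8 = -168.7
Syy = Σy² − (Σy)²/n = 1769.08 − 1311.091429 = 457.988571
r = Sxy/√(Sxx·Syy) = -168.7/√(38471.04) = -168.7/196.140358 = -0.860098

-0.860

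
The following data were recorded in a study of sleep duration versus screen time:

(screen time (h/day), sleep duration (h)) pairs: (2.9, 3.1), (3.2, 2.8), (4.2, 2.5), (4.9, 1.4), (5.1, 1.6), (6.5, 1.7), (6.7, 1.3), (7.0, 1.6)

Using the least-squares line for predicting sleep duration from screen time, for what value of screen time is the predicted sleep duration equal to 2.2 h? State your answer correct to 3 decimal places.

4.532

n = 8, Σx = 40.5, Σy = 16, Σxy = 74.43, Σx² = 222.45
Sxx = Σx² − (Σx)²/n = 222.45 − 205.03125 = 17.41875
Sxy = Σxy − (Σx)(Σy)/n = 74.43 − 81 = -6.57
b = Sxy/Sxx = -6.57/17.41875 = -0.377180
a = ȳ − b·x̄ = 2 − (-0.377180)·5.0625 = 3.909473
Set a + b·x = 2.2: x = (2.2 − 3.909473) / (-0.377180) = 4.532249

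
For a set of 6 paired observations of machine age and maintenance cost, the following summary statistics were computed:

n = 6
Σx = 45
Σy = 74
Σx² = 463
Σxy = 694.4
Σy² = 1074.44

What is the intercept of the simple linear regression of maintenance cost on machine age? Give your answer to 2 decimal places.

4.00

Sxx = Σx² − (Σx)²/n = 463 − 337.5 = 125.5
Sxy = Σxy − (Σx)(Σy)/n = 694.4 − 555 = 139.4
b = Sxy/Sxx = 139.4/125.5 = 1.110757
a = ȳ − b·x̄ = 12.333333 − 1.110757·7.5 = 4.002656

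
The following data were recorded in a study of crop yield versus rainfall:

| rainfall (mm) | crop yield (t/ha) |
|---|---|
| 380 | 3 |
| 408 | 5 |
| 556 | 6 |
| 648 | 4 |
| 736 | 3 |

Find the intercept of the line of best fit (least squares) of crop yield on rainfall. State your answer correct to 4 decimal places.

n = 5, Σx = 2728, Σy = 21, Σxy = 11316, Σx² = 1581600
Sxx = Σx² − (Σx)²/n = 1581600 − 1488396.8 = 93203.2
Sxy = Σxy − (Σx)(Σy)/n = 11316 − 11457.6 = -141.6
b = Sxy/Sxx = -141.6/93203.2 = -0.001519
a = ȳ − b·x̄ = 4.2 − (-0.001519)·545.6 = 5.028909

5.0289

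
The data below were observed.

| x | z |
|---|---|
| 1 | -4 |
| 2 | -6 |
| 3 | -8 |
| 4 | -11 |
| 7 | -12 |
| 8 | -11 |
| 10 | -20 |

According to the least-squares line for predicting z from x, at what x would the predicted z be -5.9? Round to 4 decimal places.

n = 7, Σx = 35, Σy = -72, Σxy = -456, Σx² = 243
Sxx = Σx² − (Σx)²/n = 243 − 175 = 68
Sxy = Σxy − (Σx)(Σy)/n = -456 − (-360) = -96
b = Sxy/Sxx = -96/68 = -1.411765
a = ȳ − b·x̄ = -10.285714 − (-1.411765)·5 = -3.226891
Set a + b·x = -5.9: x = (-5.9 − (-3.226891)) / (-1.411765) = 1.893452

1.8935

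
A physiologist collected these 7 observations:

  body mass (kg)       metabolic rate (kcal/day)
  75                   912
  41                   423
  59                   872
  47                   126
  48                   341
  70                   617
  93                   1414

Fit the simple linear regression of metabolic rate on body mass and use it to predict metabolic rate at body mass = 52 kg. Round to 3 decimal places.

466.226

n = 7, Σx = 433, Σy = 4705, Σxy = 334173, Σx² = 28849
Sxx = Σx² − (Σx)²/n = 28849 − 26784.142857 = 2064.857143
Sxy = Σxy − (Σx)(Σy)/n = 334173 − 291037.857143 = 43135.142857
b = Sxy/Sxx = 43135.142857/2064.857143 = 20.890134
a = ȳ − b·x̄ = 672.142857 − 20.890134·61.857143 = -620.061160
ŷ(52) = a + b·52 = -620.061160 + 20.890134·52 = 466.225820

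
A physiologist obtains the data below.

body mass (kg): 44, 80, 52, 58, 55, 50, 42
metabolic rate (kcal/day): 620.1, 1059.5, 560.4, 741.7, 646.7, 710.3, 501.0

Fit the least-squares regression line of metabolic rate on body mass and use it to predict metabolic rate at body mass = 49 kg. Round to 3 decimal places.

618.048

n = 7, Σx = 381, Σy = 4839.7, Σxy = 276329.3, Σx² = 21693
Sxx = Σx² − (Σx)²/n = 21693 − 20737.285714 = 955.714286
Sxy = Σxy − (Σx)(Σy)/n = 276329.3 − 263417.957143 = 12911.342857
b = Sxy/Sxx = 12911.342857/955.714286 = 13.509626
a = ȳ − b·x̄ = 691.385714 − 13.509626·54.428571 = -43.923946
ŷ(49) = a + b·49 = -43.923946 + 13.509626·49 = 618.047743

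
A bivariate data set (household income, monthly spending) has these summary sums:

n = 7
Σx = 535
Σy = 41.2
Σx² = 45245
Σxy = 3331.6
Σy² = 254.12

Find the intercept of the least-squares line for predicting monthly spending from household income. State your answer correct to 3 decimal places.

2.679

Sxx = Σx² − (Σx)²/n = 45245 − 40889.285714 = 4355.714286
Sxy = Σxy − (Σx)(Σy)/n = 3331.6 − 3148.857143 = 182.742857
b = Sxy/Sxx = 182.742857/4355.714286 = 0.041955
a = ȳ − b·x̄ = 5.885714 − 0.041955·76.428571 = 2.679173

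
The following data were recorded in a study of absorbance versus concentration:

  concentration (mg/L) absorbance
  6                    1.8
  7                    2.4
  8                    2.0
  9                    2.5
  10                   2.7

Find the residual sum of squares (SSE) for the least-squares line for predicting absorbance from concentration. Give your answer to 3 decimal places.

n = 5, Σx = 40, Σy = 11.4, Σxy = 93.1, Σx² = 330, Σy² = 26.54
Sxx = Σx² − (Σx)²/n = 330 − 320 = 10
Sxy = Σxy − (Σx)(Σy)/n = 93.1 − 91.2 = 1.9
Syy = Σy² − (Σy)²/n = 26.54 − 25.992 = 0.548
b = Sxy/Sxx = 1.9/10 = 0.19
SSE = Syy − b·Sxy = 0.548 − 0.19·1.9 = 0.187

0.187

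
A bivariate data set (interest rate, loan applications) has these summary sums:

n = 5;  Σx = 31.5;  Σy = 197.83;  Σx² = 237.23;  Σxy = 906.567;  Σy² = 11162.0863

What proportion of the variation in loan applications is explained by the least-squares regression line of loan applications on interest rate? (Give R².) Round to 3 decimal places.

Sxx = Σx² − (Σx)²/n = 237.23 − 198.45 = 38.78
Sxy = Σxy − (Σx)(Σy)/n = 906.567 − 1246.329 = -339.762
Syy = Σy² − (Σy)²/n = 11162.0863 − 7827.34178 = 3334.74452
R² = Sxy²/(Sxx·Syy) = (-339.762)²/(38.78·3334.74452) = 0.892646

0.893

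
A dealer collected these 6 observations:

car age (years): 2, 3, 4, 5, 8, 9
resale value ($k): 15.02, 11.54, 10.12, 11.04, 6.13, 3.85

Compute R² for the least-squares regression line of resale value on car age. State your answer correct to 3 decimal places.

0.935

n = 6, Σx = 31, Σy = 57.7, Σxy = 244.03, Σx² = 199, Σy² = 635.4674
Sxx = Σx² − (Σx)²/n = 199 − 160.166667 = 38.833333
Sxy = Σxy − (Σx)(Σy)/n = 244.03 − 298.116667 = -54.086667
Syy = Σy² − (Σy)²/n = 635.4674 − 554.881667 = 80.585733
R² = Sxy²/(Sxx·Syy) = (-54.086667)²/(38.833333·80.585733) = 0.934798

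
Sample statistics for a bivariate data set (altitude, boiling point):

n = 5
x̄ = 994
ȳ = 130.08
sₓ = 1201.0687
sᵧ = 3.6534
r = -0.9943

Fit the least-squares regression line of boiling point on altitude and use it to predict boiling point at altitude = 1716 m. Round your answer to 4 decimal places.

127.8963

b = r · sᵧ/sₓ = -0.9943 · 3.6534/1201.0687 = -0.003024
a = ȳ − b·x̄ = 130.08 − (-0.003024)·994 = 133.086306
ŷ(1716) = a + b·1716 = 133.086306 + (-0.003024)·1716 = 127.896345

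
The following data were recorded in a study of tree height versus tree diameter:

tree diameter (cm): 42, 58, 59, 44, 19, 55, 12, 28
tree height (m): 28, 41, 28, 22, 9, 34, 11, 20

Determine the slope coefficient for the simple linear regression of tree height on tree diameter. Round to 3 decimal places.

n = 8, Σx = 317, Σy = 193, Σxy = 8907, Σx² = 14859
Sxx = Σx² − (Σx)²/n = 14859 − 12561.125 = 2297.875
Sxy = Σxy − (Σx)(Σy)/n = 8907 − 7647.625 = 1259.375
b = Sxy/Sxx = 1259.375/2297.875 = 0.548061

0.548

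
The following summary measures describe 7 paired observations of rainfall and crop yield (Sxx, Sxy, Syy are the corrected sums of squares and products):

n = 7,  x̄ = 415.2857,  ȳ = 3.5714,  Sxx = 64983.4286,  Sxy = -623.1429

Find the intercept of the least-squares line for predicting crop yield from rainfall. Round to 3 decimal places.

b = Sxy/Sxx = -623.1429/64983.4286 = -0.009589
a = ȳ − b·x̄ = 3.5714 − (-0.009589)·415.2857 = 7.553682

7.554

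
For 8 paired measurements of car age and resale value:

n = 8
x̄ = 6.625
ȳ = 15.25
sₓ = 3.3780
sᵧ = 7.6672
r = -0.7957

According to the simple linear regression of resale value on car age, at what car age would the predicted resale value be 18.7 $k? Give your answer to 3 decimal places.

4.715

b = r · sᵧ/sₓ = -0.7957 · 7.6672/3.378 = -1.806036
a = ȳ − b·x̄ = 15.25 − (-1.806036)·6.625 = 27.214991
Set a + b·x = 18.7: x = (18.7 − 27.214991) / (-1.806036) = 4.714740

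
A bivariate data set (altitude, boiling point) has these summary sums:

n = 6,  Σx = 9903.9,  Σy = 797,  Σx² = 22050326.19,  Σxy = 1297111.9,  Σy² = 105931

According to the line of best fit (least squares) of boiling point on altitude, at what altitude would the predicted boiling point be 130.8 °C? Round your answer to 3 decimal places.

2278.895

Sxx = Σx² − (Σx)²/n = 22050326.19 − 16347872.535 = 5702453.655
Sxy = Σxy − (Σx)(Σy)/n = 1297111.9 − 1315568.05 = -18456.15
b = Sxy/Sxx = -18456.15/5702453.655 = -0.003237
a = ȳ − b·x̄ = 132.833333 − (-0.003237)·1650.65 = 138.175708
Set a + b·x = 130.8: x = (130.8 − 138.175708) / (-0.003237) = 2278.895279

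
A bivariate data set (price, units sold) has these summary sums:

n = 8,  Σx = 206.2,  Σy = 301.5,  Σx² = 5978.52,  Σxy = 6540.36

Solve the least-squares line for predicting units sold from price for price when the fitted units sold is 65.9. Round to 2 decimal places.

10.56

Sxx = Σx² − (Σx)²/n = 5978.52 − 5314.805 = 663.715
Sxy = Σxy − (Σx)(Σy)/n = 6540.36 − 7771.1625 = -1230.8025
b = Sxy/Sxx = -1230.8025/663.715 = -1.854414
a = ȳ − b·x̄ = 37.6875 − (-1.854414)·25.775 = 85.485025
Set a + b·x = 65.9: x = (65.9 − 85.485025) / (-1.854414) = 10.561300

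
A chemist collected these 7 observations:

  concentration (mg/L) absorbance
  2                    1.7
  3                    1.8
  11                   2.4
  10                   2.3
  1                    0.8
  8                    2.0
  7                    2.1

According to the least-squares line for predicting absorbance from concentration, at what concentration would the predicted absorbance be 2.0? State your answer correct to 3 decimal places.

7.112

n = 7, Σx = 42, Σy = 13.1, Σxy = 89.7, Σx² = 348
Sxx = Σx² − (Σx)²/n = 348 − 252 = 96
Sxy = Σxy − (Σx)(Σy)/n = 89.7 − 78.6 = 11.1
b = Sxy/Sxx = 11.1/96 = 0.115625
a = ȳ − b·x̄ = 1.871429 − 0.115625·6 = 1.177679
Set a + b·x = 2.0: x = (2.0 − 1.177679) / 0.115625 = 7.111969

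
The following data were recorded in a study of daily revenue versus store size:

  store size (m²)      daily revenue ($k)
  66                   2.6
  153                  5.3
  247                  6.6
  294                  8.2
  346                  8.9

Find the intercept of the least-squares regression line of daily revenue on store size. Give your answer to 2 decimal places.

n = 5, Σx = 1106, Σy = 31.6, Σxy = 8102.9, Σx² = 294926
Sxx = Σx² − (Σx)²/n = 294926 − 244647.2 = 50278.8
Sxy = Σxy − (Σx)(Σy)/n = 8102.9 − 6989.92 = 1112.98
b = Sxy/Sxx = 1112.98/50278.8 = 0.022136
a = ȳ − b·x̄ = 6.32 − 0.022136·221.2 = 1.423479

1.42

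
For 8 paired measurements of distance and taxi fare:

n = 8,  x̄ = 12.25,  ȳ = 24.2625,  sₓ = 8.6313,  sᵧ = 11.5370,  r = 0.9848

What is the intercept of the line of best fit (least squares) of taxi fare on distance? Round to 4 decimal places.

8.1375

b = r · sᵧ/sₓ = 0.9848 · 11.537/8.6313 = 1.316330
a = ȳ − b·x̄ = 24.2625 − 1.316330·12.25 = 8.137460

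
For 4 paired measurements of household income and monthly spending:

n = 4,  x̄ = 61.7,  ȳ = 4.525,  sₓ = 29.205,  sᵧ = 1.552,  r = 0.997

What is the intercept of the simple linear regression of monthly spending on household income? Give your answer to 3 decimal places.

b = r · sᵧ/sₓ = 0.997 · 1.552/29.205 = 0.052982
a = ȳ − b·x̄ = 4.525 − 0.052982·61.7 = 1.256001

1.256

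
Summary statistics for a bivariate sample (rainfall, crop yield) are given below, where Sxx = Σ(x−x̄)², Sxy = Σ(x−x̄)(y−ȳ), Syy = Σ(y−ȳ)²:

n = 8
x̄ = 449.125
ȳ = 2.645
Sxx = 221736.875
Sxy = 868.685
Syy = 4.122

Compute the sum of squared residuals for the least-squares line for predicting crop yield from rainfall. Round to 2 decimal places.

b = Sxy/Sxx = 868.685/221736.875 = 0.003918
SSE = Syy − b·Sxy = 4.122 − 0.003918·868.685 = 0.718806

0.72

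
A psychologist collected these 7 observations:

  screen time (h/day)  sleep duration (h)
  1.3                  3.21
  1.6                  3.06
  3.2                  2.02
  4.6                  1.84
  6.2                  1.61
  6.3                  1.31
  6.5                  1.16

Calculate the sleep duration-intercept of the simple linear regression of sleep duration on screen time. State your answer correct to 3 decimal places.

3.517

n = 7, Σx = 29.7, Σy = 14.21, Σxy = 49.772, Σx² = 156.03
Sxx = Σx² − (Σx)²/n = 156.03 − 126.012857 = 30.017143
Sxy = Σxy − (Σx)(Σy)/n = 49.772 − 60.291 = -10.519
b = Sxy/Sxx = -10.519/30.017143 = -0.350433
a = ȳ − b·x̄ = 2.03 − (-0.350433)·4.242857 = 3.516838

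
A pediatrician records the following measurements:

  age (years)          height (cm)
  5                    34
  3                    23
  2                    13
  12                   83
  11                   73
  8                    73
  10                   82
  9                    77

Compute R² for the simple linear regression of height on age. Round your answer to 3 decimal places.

n = 8, Σx = 60, Σy = 458, Σxy = 4161, Σx² = 548, Σy² = 32054
Sxx = Σx² − (Σx)²/n = 548 − 450 = 98
Sxy = Σxy − (Σx)(Σy)/n = 4161 − 3435 = 726
Syy = Σy² − (Σy)²/n = 32054 − 26220.5 = 5833.5
R² = Sxy²/(Sxx·Syy) = (726)²/(98·5833.5) = 0.921972

0.922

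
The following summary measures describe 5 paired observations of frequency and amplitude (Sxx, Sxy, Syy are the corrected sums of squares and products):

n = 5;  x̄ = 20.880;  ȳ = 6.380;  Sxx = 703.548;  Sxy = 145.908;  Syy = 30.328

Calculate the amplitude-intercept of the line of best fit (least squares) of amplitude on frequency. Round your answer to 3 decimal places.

b = Sxy/Sxx = 145.908/703.548 = 0.207389
a = ȳ − b·x̄ = 6.38 − 0.207389·20.88 = 2.049721

2.050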